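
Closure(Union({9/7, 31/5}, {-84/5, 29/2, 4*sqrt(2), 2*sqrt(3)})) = {-84/5, 9/7, 31/5, 29/2, 4*sqrt(2), 2*sqrt(3)}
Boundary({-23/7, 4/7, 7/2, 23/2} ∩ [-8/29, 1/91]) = ∅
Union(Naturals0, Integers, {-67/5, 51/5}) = Union({-67/5, 51/5}, Integers)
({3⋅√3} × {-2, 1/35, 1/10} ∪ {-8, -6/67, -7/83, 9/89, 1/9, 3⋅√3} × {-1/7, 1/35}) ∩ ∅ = ∅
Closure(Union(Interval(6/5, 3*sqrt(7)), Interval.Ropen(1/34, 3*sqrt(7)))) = Interval(1/34, 3*sqrt(7))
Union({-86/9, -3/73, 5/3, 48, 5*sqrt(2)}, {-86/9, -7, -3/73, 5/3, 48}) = {-86/9, -7, -3/73, 5/3, 48, 5*sqrt(2)}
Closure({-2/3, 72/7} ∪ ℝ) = ℝ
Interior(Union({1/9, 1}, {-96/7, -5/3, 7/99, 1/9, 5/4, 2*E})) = EmptySet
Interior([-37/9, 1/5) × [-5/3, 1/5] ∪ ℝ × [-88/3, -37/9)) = ((-∞, ∞) × (-88/3, -37/9)) ∪ ((-37/9, 1/5) × (-5/3, 1/5))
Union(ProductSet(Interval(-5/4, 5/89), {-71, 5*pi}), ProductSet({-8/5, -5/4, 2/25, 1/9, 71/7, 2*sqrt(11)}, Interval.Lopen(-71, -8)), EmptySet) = Union(ProductSet({-8/5, -5/4, 2/25, 1/9, 71/7, 2*sqrt(11)}, Interval.Lopen(-71, -8)), ProductSet(Interval(-5/4, 5/89), {-71, 5*pi}))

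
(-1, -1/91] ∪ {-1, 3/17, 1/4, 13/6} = [-1, -1/91] ∪ {3/17, 1/4, 13/6}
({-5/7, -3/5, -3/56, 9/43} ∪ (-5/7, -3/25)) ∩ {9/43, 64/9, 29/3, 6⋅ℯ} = {9/43}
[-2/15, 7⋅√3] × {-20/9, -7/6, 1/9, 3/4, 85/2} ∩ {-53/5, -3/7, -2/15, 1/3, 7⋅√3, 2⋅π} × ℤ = ∅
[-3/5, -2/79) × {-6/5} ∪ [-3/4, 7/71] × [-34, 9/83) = [-3/4, 7/71] × [-34, 9/83)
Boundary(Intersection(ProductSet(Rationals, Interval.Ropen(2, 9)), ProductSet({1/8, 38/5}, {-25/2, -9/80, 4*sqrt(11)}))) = EmptySet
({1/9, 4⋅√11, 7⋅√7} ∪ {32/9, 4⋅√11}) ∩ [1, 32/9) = ∅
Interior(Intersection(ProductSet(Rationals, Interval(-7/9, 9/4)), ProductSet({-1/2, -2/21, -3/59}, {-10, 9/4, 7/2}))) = EmptySet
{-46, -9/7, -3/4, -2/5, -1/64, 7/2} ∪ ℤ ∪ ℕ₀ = ℤ ∪ {-9/7, -3/4, -2/5, -1/64, 7/2}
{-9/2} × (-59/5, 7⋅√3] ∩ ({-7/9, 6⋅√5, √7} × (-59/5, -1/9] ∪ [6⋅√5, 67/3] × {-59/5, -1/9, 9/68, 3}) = ∅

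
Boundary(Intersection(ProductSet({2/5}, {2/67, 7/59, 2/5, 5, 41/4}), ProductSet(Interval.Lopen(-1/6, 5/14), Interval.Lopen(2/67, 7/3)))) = EmptySet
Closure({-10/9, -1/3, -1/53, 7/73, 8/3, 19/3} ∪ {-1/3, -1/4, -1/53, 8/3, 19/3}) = {-10/9, -1/3, -1/4, -1/53, 7/73, 8/3, 19/3}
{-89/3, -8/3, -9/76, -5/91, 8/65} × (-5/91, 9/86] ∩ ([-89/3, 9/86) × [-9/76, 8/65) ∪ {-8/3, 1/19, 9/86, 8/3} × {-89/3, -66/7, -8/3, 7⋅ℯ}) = {-89/3, -8/3, -9/76, -5/91} × (-5/91, 9/86]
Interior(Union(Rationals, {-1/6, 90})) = EmptySet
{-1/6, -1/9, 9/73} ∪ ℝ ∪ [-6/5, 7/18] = (-∞, ∞)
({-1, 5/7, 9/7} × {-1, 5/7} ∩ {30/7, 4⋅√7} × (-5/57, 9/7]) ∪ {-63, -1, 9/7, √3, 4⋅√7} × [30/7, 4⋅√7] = {-63, -1, 9/7, √3, 4⋅√7} × [30/7, 4⋅√7]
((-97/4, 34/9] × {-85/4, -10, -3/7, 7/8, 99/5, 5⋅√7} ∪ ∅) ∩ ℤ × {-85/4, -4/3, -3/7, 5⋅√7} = {-24, -23, …, 3} × {-85/4, -3/7, 5⋅√7}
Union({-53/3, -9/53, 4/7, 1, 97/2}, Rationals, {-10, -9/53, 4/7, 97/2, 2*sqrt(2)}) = Union({2*sqrt(2)}, Rationals)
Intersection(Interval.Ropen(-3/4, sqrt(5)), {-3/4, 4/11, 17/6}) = {-3/4, 4/11}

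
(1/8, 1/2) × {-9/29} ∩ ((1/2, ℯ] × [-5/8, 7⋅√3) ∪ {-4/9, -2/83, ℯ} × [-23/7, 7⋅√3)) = ∅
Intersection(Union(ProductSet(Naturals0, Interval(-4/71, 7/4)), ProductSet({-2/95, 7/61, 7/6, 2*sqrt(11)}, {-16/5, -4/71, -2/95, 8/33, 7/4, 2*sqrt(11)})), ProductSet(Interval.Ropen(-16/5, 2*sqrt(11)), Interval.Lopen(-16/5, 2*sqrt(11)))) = Union(ProductSet({-2/95, 7/61, 7/6}, {-4/71, -2/95, 8/33, 7/4, 2*sqrt(11)}), ProductSet(Range(0, 7, 1), Interval(-4/71, 7/4)))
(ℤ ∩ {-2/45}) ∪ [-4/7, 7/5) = [-4/7, 7/5)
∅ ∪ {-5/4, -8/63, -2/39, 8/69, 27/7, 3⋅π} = {-5/4, -8/63, -2/39, 8/69, 27/7, 3⋅π}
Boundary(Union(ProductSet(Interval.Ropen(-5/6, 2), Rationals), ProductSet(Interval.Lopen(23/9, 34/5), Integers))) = Union(ProductSet(Interval(-5/6, 2), Reals), ProductSet(Interval(23/9, 34/5), Integers))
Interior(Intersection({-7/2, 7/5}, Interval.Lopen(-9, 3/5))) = EmptySet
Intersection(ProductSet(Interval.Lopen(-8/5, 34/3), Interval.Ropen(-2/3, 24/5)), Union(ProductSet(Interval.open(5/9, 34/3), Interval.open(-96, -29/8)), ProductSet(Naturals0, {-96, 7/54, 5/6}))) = ProductSet(Range(0, 12, 1), {7/54, 5/6})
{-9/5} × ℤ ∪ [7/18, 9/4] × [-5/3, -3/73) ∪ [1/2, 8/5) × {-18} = ({-9/5} × ℤ) ∪ ([1/2, 8/5) × {-18}) ∪ ([7/18, 9/4] × [-5/3, -3/73))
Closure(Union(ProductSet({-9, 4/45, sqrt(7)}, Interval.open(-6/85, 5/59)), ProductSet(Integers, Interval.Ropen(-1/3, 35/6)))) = Union(ProductSet({-9, 4/45, sqrt(7)}, Interval(-6/85, 5/59)), ProductSet(Integers, Interval(-1/3, 35/6)))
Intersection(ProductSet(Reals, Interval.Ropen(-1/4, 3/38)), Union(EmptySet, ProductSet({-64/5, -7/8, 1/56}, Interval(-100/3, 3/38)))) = ProductSet({-64/5, -7/8, 1/56}, Interval.Ropen(-1/4, 3/38))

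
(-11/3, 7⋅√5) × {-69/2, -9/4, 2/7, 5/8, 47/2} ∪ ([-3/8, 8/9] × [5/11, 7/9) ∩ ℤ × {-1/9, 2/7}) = (-11/3, 7⋅√5) × {-69/2, -9/4, 2/7, 5/8, 47/2}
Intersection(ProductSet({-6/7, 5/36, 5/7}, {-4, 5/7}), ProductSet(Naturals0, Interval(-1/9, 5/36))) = EmptySet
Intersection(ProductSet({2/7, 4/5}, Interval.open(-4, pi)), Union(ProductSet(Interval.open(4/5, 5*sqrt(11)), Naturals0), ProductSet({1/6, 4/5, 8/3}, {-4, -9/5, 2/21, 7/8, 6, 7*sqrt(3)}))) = ProductSet({4/5}, {-9/5, 2/21, 7/8})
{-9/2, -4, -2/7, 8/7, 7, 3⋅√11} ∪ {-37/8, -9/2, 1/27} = {-37/8, -9/2, -4, -2/7, 1/27, 8/7, 7, 3⋅√11}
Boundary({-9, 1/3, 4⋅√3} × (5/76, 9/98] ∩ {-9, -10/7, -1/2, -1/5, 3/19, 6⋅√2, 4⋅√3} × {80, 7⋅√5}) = ∅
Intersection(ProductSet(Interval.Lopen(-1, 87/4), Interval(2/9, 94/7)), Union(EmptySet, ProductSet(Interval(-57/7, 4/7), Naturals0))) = ProductSet(Interval.Lopen(-1, 4/7), Range(1, 14, 1))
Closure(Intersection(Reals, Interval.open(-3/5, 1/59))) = Interval(-3/5, 1/59)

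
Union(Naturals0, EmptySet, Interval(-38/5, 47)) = Union(Interval(-38/5, 47), Naturals0)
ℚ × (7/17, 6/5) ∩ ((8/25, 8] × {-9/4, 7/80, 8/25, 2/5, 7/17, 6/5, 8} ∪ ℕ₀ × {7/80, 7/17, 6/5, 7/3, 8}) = ∅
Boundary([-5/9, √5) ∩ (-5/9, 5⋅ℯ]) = {-5/9, √5}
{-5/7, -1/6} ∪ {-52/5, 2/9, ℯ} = {-52/5, -5/7, -1/6, 2/9, ℯ}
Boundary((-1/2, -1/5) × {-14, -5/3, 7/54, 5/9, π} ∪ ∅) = [-1/2, -1/5] × {-14, -5/3, 7/54, 5/9, π}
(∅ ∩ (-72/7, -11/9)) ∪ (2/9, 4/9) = (2/9, 4/9)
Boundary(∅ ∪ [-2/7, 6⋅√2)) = {-2/7, 6⋅√2}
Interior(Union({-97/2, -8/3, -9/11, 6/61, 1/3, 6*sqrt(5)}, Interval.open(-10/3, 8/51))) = Interval.open(-10/3, 8/51)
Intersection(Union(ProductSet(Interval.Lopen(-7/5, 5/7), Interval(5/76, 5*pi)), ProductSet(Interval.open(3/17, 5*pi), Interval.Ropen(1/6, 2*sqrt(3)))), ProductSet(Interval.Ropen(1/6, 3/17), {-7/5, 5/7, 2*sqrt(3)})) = ProductSet(Interval.Ropen(1/6, 3/17), {5/7, 2*sqrt(3)})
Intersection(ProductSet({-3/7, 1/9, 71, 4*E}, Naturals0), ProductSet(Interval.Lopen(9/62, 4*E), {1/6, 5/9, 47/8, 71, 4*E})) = ProductSet({4*E}, {71})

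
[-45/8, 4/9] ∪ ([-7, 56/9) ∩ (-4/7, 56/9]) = [-45/8, 56/9)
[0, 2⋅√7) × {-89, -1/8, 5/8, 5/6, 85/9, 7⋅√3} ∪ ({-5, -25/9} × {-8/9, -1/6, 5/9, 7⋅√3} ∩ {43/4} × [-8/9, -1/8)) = [0, 2⋅√7) × {-89, -1/8, 5/8, 5/6, 85/9, 7⋅√3}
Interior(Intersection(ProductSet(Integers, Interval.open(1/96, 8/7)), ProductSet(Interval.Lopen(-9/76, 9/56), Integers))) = EmptySet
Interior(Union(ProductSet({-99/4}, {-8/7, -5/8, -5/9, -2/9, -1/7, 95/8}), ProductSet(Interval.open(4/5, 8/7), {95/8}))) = EmptySet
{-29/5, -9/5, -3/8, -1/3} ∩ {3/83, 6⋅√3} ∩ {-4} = ∅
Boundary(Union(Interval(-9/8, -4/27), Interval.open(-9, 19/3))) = {-9, 19/3}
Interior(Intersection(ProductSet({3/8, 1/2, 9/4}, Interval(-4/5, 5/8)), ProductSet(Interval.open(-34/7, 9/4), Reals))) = EmptySet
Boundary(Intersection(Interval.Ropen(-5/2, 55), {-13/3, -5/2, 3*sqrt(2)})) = {-5/2, 3*sqrt(2)}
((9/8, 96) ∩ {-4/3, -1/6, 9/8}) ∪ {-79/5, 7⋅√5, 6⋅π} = {-79/5, 7⋅√5, 6⋅π}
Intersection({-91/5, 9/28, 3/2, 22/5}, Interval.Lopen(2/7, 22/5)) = {9/28, 3/2, 22/5}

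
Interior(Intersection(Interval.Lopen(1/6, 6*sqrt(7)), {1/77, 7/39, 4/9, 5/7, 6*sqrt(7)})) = EmptySet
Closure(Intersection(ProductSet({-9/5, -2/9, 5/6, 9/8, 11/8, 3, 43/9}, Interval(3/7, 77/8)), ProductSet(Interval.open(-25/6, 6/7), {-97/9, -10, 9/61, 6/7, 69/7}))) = ProductSet({-9/5, -2/9, 5/6}, {6/7})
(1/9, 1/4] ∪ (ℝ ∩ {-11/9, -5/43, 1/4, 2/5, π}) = {-11/9, -5/43, 2/5, π} ∪ (1/9, 1/4]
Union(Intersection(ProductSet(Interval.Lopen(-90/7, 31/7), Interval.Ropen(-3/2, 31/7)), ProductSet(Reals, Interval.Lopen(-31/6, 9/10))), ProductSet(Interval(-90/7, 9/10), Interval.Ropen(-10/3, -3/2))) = Union(ProductSet(Interval(-90/7, 9/10), Interval.Ropen(-10/3, -3/2)), ProductSet(Interval.Lopen(-90/7, 31/7), Interval(-3/2, 9/10)))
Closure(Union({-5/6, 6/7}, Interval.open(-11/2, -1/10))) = Union({6/7}, Interval(-11/2, -1/10))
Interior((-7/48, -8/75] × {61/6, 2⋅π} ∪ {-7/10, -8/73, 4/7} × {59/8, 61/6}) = ∅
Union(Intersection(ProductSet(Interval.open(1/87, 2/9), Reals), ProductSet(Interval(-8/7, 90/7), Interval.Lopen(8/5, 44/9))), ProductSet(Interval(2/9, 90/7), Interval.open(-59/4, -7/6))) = Union(ProductSet(Interval.open(1/87, 2/9), Interval.Lopen(8/5, 44/9)), ProductSet(Interval(2/9, 90/7), Interval.open(-59/4, -7/6)))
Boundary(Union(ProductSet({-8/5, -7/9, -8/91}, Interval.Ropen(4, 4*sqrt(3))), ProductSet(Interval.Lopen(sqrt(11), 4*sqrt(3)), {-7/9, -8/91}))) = Union(ProductSet({-8/5, -7/9, -8/91}, Interval(4, 4*sqrt(3))), ProductSet(Interval(sqrt(11), 4*sqrt(3)), {-7/9, -8/91}))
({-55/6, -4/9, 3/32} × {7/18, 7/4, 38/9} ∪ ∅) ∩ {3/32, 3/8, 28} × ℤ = ∅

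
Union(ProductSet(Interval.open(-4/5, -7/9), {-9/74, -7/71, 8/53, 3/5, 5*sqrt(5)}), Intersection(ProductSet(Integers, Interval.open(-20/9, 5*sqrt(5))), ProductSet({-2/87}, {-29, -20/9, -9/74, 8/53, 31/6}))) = ProductSet(Interval.open(-4/5, -7/9), {-9/74, -7/71, 8/53, 3/5, 5*sqrt(5)})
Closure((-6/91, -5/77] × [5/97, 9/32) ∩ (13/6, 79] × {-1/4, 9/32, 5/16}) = ∅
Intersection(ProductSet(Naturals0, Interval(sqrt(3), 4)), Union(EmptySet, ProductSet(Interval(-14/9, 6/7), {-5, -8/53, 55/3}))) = EmptySet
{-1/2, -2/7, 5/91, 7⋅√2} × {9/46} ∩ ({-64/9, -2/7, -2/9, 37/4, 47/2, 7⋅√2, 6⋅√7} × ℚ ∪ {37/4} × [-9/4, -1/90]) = {-2/7, 7⋅√2} × {9/46}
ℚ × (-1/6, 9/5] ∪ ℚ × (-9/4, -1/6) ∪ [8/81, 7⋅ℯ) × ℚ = ([8/81, 7⋅ℯ) × ℚ) ∪ (ℚ × ((-9/4, -1/6) ∪ (-1/6, 9/5]))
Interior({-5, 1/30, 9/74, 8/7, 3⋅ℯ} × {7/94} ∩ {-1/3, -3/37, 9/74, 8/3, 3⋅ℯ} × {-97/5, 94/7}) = ∅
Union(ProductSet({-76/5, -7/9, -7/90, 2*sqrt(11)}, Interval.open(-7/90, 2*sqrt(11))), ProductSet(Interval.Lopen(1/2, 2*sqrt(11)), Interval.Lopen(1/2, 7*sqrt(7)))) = Union(ProductSet({-76/5, -7/9, -7/90, 2*sqrt(11)}, Interval.open(-7/90, 2*sqrt(11))), ProductSet(Interval.Lopen(1/2, 2*sqrt(11)), Interval.Lopen(1/2, 7*sqrt(7))))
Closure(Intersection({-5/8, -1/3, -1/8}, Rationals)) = {-5/8, -1/3, -1/8}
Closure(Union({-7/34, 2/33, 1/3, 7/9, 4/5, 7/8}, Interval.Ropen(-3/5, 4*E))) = Interval(-3/5, 4*E)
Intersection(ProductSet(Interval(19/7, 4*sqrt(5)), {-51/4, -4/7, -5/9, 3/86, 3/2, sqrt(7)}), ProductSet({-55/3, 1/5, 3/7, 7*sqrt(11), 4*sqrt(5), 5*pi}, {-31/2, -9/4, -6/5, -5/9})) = ProductSet({4*sqrt(5)}, {-5/9})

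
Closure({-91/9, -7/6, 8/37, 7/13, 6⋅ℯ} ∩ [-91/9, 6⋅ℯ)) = {-91/9, -7/6, 8/37, 7/13}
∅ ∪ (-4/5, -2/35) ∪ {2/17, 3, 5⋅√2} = (-4/5, -2/35) ∪ {2/17, 3, 5⋅√2}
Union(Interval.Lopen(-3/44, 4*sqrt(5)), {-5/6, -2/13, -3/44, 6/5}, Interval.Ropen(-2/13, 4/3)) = Union({-5/6}, Interval(-2/13, 4*sqrt(5)))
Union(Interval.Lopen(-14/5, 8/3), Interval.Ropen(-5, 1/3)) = Interval(-5, 8/3)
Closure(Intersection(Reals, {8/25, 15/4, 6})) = {8/25, 15/4, 6}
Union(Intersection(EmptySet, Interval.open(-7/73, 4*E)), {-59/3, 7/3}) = {-59/3, 7/3}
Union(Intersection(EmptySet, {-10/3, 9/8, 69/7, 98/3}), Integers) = Integers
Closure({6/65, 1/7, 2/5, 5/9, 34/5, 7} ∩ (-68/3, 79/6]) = {6/65, 1/7, 2/5, 5/9, 34/5, 7}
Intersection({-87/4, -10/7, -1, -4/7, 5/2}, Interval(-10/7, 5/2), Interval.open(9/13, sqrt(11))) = {5/2}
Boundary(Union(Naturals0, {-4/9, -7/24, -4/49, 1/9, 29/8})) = Union({-4/9, -7/24, -4/49, 1/9, 29/8}, Naturals0)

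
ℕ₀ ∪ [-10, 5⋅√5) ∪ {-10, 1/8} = [-10, 5⋅√5) ∪ ℕ₀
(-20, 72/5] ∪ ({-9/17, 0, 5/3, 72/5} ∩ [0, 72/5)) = (-20, 72/5]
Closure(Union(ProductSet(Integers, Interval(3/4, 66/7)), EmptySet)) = ProductSet(Integers, Interval(3/4, 66/7))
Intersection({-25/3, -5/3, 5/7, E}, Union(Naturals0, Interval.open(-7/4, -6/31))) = {-5/3}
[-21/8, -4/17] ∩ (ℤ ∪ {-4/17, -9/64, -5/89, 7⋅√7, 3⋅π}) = {-2, -1} ∪ {-4/17}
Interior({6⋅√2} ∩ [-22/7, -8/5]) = ∅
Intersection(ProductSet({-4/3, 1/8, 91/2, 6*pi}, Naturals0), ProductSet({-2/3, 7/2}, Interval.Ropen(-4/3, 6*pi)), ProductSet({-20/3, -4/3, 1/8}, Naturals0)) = EmptySet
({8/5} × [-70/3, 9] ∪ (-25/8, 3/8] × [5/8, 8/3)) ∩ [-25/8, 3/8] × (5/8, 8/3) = (-25/8, 3/8] × (5/8, 8/3)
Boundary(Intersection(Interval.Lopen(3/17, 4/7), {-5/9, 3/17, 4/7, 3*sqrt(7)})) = {4/7}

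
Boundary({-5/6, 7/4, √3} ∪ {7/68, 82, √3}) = {-5/6, 7/68, 7/4, 82, √3}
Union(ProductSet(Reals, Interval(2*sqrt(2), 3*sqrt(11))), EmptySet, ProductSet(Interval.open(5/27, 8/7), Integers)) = Union(ProductSet(Interval.open(5/27, 8/7), Integers), ProductSet(Reals, Interval(2*sqrt(2), 3*sqrt(11))))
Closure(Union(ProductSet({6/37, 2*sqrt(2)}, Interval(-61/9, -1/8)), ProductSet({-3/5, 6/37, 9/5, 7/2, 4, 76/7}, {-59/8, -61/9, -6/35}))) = Union(ProductSet({6/37, 2*sqrt(2)}, Interval(-61/9, -1/8)), ProductSet({-3/5, 6/37, 9/5, 7/2, 4, 76/7}, {-59/8, -61/9, -6/35}))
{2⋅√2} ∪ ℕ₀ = ℕ₀ ∪ {2⋅√2}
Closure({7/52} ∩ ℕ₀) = ∅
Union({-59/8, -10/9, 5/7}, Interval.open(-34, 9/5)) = Interval.open(-34, 9/5)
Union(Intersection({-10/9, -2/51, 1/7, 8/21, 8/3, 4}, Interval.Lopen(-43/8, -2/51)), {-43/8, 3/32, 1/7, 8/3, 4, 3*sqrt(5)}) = {-43/8, -10/9, -2/51, 3/32, 1/7, 8/3, 4, 3*sqrt(5)}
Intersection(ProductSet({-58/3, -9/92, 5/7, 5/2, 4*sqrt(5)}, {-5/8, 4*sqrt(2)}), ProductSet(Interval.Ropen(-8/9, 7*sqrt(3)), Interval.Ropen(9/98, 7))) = ProductSet({-9/92, 5/7, 5/2, 4*sqrt(5)}, {4*sqrt(2)})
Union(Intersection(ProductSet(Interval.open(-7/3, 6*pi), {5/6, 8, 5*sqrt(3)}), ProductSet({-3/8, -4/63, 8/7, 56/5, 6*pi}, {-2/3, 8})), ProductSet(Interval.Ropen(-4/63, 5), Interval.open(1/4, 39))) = Union(ProductSet({-3/8, -4/63, 8/7, 56/5}, {8}), ProductSet(Interval.Ropen(-4/63, 5), Interval.open(1/4, 39)))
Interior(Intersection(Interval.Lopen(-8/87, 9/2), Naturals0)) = EmptySet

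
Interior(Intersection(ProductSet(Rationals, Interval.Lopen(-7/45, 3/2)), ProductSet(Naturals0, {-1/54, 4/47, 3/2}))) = EmptySet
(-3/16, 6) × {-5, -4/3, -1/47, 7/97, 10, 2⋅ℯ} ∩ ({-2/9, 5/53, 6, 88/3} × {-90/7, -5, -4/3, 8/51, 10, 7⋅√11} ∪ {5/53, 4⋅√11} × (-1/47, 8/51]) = {5/53} × {-5, -4/3, 7/97, 10}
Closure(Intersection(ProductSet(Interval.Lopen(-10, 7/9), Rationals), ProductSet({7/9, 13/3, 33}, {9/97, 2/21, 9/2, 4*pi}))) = ProductSet({7/9}, {9/97, 2/21, 9/2})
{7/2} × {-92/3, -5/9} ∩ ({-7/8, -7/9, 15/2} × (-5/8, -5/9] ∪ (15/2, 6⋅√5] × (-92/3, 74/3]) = ∅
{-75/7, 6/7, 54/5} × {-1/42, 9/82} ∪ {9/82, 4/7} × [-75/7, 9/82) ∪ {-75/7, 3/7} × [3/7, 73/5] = ({-75/7, 6/7, 54/5} × {-1/42, 9/82}) ∪ ({-75/7, 3/7} × [3/7, 73/5]) ∪ ({9/82, 4/7} × [-75/7, 9/82))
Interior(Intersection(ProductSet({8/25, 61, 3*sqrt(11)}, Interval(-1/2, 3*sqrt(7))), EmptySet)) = EmptySet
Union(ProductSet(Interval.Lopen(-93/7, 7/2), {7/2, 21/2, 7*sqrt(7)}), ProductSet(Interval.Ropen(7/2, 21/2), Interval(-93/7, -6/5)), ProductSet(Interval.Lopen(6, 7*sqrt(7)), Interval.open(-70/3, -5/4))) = Union(ProductSet(Interval.Lopen(-93/7, 7/2), {7/2, 21/2, 7*sqrt(7)}), ProductSet(Interval.Ropen(7/2, 21/2), Interval(-93/7, -6/5)), ProductSet(Interval.Lopen(6, 7*sqrt(7)), Interval.open(-70/3, -5/4)))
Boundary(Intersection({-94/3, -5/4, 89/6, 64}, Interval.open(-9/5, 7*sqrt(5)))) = {-5/4, 89/6}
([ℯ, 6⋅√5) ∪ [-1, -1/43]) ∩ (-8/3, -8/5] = ∅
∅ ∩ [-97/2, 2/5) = ∅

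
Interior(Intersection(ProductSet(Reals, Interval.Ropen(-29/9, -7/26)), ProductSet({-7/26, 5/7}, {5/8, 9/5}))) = EmptySet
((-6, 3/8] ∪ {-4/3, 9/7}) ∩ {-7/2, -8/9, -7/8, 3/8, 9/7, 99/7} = {-7/2, -8/9, -7/8, 3/8, 9/7}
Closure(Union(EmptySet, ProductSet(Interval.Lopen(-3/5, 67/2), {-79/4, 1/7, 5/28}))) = ProductSet(Interval(-3/5, 67/2), {-79/4, 1/7, 5/28})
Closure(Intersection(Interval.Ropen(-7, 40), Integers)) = Range(-7, 40, 1)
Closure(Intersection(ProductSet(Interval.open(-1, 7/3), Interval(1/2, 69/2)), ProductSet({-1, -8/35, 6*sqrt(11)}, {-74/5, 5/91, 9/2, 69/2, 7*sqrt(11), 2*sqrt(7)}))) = ProductSet({-8/35}, {9/2, 69/2, 7*sqrt(11), 2*sqrt(7)})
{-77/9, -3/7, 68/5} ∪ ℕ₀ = {-77/9, -3/7, 68/5} ∪ ℕ₀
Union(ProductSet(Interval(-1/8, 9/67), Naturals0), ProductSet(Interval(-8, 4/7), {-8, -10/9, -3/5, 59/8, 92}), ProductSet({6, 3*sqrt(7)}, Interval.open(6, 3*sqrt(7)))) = Union(ProductSet({6, 3*sqrt(7)}, Interval.open(6, 3*sqrt(7))), ProductSet(Interval(-8, 4/7), {-8, -10/9, -3/5, 59/8, 92}), ProductSet(Interval(-1/8, 9/67), Naturals0))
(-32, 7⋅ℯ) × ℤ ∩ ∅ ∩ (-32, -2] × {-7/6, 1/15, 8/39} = ∅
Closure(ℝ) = ℝ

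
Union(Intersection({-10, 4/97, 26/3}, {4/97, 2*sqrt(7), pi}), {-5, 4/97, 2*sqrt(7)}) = {-5, 4/97, 2*sqrt(7)}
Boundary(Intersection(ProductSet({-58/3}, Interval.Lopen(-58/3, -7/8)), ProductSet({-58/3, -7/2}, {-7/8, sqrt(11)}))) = ProductSet({-58/3}, {-7/8})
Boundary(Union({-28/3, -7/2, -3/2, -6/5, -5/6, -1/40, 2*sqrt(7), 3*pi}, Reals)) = EmptySet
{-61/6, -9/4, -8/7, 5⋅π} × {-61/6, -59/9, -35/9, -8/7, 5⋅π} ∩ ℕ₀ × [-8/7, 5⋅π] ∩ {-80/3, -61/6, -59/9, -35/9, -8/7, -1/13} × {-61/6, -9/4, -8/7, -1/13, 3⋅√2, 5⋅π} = ∅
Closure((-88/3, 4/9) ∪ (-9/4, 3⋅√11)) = [-88/3, 3⋅√11]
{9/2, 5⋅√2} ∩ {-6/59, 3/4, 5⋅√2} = {5⋅√2}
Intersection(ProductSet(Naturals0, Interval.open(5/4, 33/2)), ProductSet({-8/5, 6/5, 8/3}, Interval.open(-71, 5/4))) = EmptySet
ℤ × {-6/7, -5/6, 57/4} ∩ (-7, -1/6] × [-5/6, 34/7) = {-6, -5, …, -1} × {-5/6}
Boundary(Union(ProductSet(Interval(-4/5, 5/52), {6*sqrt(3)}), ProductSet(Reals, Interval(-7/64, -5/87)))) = Union(ProductSet(Interval(-4/5, 5/52), {6*sqrt(3)}), ProductSet(Reals, {-7/64, -5/87}))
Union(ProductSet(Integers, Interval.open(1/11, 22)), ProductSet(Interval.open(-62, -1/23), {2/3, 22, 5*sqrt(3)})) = Union(ProductSet(Integers, Interval.open(1/11, 22)), ProductSet(Interval.open(-62, -1/23), {2/3, 22, 5*sqrt(3)}))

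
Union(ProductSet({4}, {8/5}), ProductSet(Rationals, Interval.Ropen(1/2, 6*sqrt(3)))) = ProductSet(Rationals, Interval.Ropen(1/2, 6*sqrt(3)))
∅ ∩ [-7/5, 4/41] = ∅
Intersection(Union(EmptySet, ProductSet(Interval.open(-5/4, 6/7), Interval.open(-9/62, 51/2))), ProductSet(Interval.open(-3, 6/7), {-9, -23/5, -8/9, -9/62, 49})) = EmptySet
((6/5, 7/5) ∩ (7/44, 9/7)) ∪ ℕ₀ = ℕ₀ ∪ (6/5, 9/7)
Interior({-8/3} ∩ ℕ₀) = ∅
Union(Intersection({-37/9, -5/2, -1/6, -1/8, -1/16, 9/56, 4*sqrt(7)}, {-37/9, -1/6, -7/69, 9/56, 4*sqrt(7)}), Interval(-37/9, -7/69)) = Union({9/56, 4*sqrt(7)}, Interval(-37/9, -7/69))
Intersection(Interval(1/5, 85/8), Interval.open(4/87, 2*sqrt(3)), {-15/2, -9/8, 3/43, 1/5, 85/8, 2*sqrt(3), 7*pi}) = {1/5}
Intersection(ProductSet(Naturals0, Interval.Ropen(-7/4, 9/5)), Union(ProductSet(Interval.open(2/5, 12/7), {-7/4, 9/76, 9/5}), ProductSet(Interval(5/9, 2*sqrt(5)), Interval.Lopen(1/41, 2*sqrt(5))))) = Union(ProductSet(Range(1, 2, 1), {-7/4, 9/76}), ProductSet(Range(1, 5, 1), Interval.open(1/41, 9/5)))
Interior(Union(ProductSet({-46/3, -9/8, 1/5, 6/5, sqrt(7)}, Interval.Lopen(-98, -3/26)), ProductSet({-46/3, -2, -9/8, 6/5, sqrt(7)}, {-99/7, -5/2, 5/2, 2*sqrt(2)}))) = EmptySet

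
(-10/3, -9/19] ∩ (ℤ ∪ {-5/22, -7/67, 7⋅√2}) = {-3, -2, -1}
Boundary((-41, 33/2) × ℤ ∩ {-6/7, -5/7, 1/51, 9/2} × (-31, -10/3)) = {-6/7, -5/7, 1/51, 9/2} × {-30, -29, …, -4}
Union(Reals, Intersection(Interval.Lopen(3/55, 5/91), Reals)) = Interval(-oo, oo)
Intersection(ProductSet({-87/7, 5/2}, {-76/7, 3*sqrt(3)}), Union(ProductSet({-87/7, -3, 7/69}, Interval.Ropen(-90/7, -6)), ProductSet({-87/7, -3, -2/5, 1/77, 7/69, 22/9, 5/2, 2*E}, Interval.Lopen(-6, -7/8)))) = ProductSet({-87/7}, {-76/7})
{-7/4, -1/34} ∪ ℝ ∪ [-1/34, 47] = (-∞, ∞)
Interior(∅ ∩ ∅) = ∅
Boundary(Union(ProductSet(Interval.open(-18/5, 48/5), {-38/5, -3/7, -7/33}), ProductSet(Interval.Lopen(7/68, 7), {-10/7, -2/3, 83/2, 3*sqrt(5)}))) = Union(ProductSet(Interval(-18/5, 48/5), {-38/5, -3/7, -7/33}), ProductSet(Interval(7/68, 7), {-10/7, -2/3, 83/2, 3*sqrt(5)}))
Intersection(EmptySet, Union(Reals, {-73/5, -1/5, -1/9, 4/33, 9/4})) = EmptySet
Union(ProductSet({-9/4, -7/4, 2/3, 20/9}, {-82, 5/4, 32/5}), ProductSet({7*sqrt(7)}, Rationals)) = Union(ProductSet({7*sqrt(7)}, Rationals), ProductSet({-9/4, -7/4, 2/3, 20/9}, {-82, 5/4, 32/5}))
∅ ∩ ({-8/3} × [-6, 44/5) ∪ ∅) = ∅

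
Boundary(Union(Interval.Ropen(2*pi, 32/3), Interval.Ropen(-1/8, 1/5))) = {-1/8, 1/5, 32/3, 2*pi}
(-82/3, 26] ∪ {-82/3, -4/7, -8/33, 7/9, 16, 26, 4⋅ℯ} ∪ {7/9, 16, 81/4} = [-82/3, 26]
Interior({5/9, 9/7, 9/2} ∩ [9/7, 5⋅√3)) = ∅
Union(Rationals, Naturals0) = Rationals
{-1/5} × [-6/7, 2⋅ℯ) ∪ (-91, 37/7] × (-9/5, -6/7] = ({-1/5} × [-6/7, 2⋅ℯ)) ∪ ((-91, 37/7] × (-9/5, -6/7])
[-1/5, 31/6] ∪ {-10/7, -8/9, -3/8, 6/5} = {-10/7, -8/9, -3/8} ∪ [-1/5, 31/6]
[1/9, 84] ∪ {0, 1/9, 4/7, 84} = {0} ∪ [1/9, 84]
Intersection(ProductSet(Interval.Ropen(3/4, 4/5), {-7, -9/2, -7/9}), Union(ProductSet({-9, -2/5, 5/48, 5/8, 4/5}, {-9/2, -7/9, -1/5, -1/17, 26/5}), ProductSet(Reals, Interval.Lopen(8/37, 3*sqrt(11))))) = EmptySet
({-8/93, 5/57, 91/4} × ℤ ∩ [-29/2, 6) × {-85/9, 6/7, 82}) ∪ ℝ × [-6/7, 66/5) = ({-8/93, 5/57} × {82}) ∪ (ℝ × [-6/7, 66/5))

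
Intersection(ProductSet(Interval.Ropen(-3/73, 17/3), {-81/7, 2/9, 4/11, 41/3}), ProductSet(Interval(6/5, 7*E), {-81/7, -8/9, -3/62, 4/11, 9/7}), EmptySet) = EmptySet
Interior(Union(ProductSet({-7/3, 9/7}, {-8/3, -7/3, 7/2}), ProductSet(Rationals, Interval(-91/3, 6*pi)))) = EmptySet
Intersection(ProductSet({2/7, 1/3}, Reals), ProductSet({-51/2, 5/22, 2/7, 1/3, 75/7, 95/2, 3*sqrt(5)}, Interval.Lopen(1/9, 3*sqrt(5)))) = ProductSet({2/7, 1/3}, Interval.Lopen(1/9, 3*sqrt(5)))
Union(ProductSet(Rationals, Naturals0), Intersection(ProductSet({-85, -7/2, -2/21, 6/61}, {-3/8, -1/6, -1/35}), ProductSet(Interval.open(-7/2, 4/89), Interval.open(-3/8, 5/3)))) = Union(ProductSet({-2/21}, {-1/6, -1/35}), ProductSet(Rationals, Naturals0))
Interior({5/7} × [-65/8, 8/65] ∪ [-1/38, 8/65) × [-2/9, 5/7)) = (-1/38, 8/65) × (-2/9, 5/7)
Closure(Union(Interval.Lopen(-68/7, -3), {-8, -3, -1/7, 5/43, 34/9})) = Union({-1/7, 5/43, 34/9}, Interval(-68/7, -3))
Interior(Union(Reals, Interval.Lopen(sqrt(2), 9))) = Interval(-oo, oo)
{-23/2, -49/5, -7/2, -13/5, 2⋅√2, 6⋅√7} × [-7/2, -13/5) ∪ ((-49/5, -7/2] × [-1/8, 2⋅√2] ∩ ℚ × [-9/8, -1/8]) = ((ℚ ∩ (-49/5, -7/2]) × {-1/8}) ∪ ({-23/2, -49/5, -7/2, -13/5, 2⋅√2, 6⋅√7} × [-7/2, -13/5))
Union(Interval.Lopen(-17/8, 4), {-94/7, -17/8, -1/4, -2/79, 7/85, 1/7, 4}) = Union({-94/7}, Interval(-17/8, 4))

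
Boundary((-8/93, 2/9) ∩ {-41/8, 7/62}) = {7/62}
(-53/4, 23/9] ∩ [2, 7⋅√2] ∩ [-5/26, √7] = [2, 23/9]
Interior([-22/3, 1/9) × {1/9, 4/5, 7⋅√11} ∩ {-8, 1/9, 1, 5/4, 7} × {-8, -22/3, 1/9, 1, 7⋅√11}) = ∅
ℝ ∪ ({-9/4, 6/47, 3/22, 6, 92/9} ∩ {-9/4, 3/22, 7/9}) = ℝ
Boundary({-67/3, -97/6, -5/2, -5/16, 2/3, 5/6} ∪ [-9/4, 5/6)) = {-67/3, -97/6, -5/2, -9/4, 5/6}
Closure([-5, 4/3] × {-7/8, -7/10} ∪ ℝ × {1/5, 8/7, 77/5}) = (ℝ × {1/5, 8/7, 77/5}) ∪ ([-5, 4/3] × {-7/8, -7/10})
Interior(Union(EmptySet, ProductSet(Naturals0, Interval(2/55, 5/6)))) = EmptySet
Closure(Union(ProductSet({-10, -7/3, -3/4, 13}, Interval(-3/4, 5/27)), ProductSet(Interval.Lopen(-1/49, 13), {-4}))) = Union(ProductSet({-10, -7/3, -3/4, 13}, Interval(-3/4, 5/27)), ProductSet(Interval(-1/49, 13), {-4}))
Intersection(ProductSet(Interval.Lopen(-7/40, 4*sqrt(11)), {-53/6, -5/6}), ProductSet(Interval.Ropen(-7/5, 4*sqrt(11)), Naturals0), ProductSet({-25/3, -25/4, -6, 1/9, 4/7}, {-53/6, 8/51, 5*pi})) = EmptySet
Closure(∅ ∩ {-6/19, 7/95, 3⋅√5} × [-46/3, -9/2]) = ∅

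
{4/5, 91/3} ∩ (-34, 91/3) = {4/5}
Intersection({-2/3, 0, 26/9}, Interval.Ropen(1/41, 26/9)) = EmptySet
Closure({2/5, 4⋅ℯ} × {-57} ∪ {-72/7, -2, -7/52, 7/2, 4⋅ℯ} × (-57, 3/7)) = ({2/5, 4⋅ℯ} × {-57}) ∪ ({-72/7, -2, -7/52, 7/2, 4⋅ℯ} × [-57, 3/7])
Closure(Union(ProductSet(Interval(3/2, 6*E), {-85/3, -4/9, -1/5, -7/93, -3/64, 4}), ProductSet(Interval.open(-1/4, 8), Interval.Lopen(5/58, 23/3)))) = Union(ProductSet({-1/4, 8}, Interval(5/58, 23/3)), ProductSet(Interval(-1/4, 8), {5/58, 23/3}), ProductSet(Interval.open(-1/4, 8), Interval.Lopen(5/58, 23/3)), ProductSet(Interval(3/2, 6*E), {-85/3, -4/9, -1/5, -7/93, -3/64, 4}))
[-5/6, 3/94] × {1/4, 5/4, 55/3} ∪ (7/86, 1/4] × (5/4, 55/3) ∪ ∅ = ([-5/6, 3/94] × {1/4, 5/4, 55/3}) ∪ ((7/86, 1/4] × (5/4, 55/3))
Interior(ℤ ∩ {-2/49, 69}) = ∅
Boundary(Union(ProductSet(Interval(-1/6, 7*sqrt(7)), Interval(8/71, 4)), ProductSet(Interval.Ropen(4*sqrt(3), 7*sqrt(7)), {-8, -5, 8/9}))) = Union(ProductSet({7*sqrt(7)}, {-8, -5, 8/9}), ProductSet({-1/6, 7*sqrt(7)}, Interval(8/71, 4)), ProductSet(Interval(-1/6, 7*sqrt(7)), {8/71, 4}), ProductSet(Interval(4*sqrt(3), 7*sqrt(7)), {-8, -5}))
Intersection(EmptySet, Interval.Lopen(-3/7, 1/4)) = EmptySet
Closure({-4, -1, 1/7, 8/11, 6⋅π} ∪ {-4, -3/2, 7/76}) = {-4, -3/2, -1, 7/76, 1/7, 8/11, 6⋅π}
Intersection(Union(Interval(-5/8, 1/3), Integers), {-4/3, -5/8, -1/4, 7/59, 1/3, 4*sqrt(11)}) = {-5/8, -1/4, 7/59, 1/3}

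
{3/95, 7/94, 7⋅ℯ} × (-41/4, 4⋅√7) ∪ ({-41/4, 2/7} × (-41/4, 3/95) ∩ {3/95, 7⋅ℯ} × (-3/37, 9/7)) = {3/95, 7/94, 7⋅ℯ} × (-41/4, 4⋅√7)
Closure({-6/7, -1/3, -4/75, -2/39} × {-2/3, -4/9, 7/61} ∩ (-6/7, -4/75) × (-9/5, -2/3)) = ∅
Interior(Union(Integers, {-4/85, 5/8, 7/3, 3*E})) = EmptySet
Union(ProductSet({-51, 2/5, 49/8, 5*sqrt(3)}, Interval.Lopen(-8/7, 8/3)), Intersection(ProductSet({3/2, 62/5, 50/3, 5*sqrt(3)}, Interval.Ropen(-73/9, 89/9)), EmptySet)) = ProductSet({-51, 2/5, 49/8, 5*sqrt(3)}, Interval.Lopen(-8/7, 8/3))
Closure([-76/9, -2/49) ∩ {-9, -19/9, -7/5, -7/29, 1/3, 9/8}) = {-19/9, -7/5, -7/29}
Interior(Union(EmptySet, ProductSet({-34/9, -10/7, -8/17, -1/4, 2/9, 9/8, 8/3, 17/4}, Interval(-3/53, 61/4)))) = EmptySet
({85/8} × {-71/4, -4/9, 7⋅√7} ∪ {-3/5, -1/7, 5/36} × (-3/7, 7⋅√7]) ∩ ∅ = ∅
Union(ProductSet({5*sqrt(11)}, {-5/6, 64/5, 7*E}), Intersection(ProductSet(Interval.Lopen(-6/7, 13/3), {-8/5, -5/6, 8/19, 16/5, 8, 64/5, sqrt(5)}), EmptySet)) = ProductSet({5*sqrt(11)}, {-5/6, 64/5, 7*E})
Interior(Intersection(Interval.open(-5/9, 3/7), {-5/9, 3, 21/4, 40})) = EmptySet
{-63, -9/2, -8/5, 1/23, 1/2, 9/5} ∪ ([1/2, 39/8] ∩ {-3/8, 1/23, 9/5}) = {-63, -9/2, -8/5, 1/23, 1/2, 9/5}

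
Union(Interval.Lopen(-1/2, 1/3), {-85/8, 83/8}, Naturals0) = Union({-85/8, 83/8}, Interval.Lopen(-1/2, 1/3), Naturals0)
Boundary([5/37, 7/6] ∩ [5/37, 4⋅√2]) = {5/37, 7/6}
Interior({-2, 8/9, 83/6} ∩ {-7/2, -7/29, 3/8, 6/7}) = ∅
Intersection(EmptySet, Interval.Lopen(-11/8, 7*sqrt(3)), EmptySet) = EmptySet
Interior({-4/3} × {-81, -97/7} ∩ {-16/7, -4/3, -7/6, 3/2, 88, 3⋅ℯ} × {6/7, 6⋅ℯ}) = ∅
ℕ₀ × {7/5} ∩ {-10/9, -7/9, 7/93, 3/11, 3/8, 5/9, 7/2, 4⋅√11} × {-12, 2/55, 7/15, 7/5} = ∅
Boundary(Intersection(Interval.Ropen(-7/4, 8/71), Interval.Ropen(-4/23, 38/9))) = {-4/23, 8/71}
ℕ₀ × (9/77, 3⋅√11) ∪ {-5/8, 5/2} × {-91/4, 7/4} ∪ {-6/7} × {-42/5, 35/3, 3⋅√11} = ({-5/8, 5/2} × {-91/4, 7/4}) ∪ ({-6/7} × {-42/5, 35/3, 3⋅√11}) ∪ (ℕ₀ × (9/77, 3⋅√11))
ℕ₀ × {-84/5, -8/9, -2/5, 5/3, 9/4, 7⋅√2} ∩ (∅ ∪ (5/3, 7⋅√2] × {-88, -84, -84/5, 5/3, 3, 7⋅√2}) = {2, 3, …, 9} × {-84/5, 5/3, 7⋅√2}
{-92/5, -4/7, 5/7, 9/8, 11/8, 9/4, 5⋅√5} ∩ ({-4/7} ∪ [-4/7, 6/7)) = {-4/7, 5/7}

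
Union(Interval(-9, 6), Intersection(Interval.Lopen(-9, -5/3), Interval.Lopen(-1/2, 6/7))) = Interval(-9, 6)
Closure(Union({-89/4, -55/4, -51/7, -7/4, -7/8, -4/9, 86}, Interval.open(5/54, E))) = Union({-89/4, -55/4, -51/7, -7/4, -7/8, -4/9, 86}, Interval(5/54, E))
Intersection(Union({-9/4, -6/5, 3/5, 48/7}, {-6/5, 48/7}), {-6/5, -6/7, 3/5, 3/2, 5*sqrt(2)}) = {-6/5, 3/5}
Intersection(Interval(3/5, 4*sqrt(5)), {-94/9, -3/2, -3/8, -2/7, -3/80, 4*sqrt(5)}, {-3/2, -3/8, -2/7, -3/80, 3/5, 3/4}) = EmptySet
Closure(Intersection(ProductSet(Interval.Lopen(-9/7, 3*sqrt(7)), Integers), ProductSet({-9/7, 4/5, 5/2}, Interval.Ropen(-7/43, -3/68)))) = EmptySet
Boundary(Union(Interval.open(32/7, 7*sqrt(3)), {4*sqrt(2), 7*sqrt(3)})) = {32/7, 7*sqrt(3)}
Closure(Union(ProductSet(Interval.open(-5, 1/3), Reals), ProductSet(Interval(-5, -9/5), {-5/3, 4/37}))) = ProductSet(Interval(-5, 1/3), Reals)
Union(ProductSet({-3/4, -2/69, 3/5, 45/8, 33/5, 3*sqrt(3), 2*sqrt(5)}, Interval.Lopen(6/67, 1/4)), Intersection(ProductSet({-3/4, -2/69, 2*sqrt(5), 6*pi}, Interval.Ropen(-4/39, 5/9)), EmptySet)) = ProductSet({-3/4, -2/69, 3/5, 45/8, 33/5, 3*sqrt(3), 2*sqrt(5)}, Interval.Lopen(6/67, 1/4))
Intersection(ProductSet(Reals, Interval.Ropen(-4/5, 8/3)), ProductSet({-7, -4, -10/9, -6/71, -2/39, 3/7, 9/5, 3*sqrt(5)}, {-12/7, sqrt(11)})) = EmptySet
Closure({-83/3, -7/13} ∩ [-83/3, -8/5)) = {-83/3}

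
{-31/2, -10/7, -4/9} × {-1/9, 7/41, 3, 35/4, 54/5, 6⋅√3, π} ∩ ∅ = ∅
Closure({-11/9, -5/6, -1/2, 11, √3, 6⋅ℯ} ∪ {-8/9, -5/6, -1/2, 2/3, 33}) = {-11/9, -8/9, -5/6, -1/2, 2/3, 11, 33, √3, 6⋅ℯ}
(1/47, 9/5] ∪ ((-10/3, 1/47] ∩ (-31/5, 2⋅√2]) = (-10/3, 9/5]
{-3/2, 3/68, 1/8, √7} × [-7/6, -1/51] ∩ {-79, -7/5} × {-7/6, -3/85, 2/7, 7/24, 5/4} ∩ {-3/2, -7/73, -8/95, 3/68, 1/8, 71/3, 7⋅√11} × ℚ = ∅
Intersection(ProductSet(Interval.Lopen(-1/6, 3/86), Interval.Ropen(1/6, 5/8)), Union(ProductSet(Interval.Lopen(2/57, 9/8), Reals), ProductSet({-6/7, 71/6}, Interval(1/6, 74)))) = EmptySet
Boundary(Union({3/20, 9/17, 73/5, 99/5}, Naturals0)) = Union({3/20, 9/17, 73/5, 99/5}, Naturals0)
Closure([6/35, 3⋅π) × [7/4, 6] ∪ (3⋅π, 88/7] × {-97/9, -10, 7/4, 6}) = ([6/35, 3⋅π] × [7/4, 6]) ∪ ([3⋅π, 88/7] × {-97/9, -10, 7/4, 6})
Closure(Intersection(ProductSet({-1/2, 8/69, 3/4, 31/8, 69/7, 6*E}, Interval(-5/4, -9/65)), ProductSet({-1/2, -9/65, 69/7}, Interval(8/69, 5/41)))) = EmptySet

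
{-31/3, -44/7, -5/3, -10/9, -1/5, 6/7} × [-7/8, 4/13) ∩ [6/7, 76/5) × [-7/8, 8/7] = {6/7} × [-7/8, 4/13)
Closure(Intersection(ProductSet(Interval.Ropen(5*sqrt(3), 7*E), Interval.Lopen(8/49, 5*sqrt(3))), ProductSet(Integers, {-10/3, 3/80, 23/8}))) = ProductSet(Range(9, 20, 1), {23/8})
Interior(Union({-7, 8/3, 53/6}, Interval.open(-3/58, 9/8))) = Interval.open(-3/58, 9/8)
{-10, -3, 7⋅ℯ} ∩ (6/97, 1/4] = ∅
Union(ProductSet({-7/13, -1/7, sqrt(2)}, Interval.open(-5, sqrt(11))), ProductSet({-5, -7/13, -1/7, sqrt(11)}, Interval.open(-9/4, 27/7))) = Union(ProductSet({-7/13, -1/7, sqrt(2)}, Interval.open(-5, sqrt(11))), ProductSet({-5, -7/13, -1/7, sqrt(11)}, Interval.open(-9/4, 27/7)))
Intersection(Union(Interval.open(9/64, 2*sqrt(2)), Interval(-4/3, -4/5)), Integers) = Union(Range(-1, 0, 1), Range(1, 3, 1))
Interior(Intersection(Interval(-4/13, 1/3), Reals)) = Interval.open(-4/13, 1/3)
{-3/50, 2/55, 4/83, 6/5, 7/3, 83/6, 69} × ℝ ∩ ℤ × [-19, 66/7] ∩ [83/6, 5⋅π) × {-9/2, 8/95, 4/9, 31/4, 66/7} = ∅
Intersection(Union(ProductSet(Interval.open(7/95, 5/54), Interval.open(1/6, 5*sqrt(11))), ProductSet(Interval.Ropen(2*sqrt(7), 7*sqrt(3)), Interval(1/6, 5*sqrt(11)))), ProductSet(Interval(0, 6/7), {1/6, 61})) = EmptySet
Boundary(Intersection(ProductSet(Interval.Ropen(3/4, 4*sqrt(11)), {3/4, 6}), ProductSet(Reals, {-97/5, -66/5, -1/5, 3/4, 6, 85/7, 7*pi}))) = ProductSet(Interval(3/4, 4*sqrt(11)), {3/4, 6})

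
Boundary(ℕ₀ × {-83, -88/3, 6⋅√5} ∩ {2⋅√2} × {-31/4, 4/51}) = ∅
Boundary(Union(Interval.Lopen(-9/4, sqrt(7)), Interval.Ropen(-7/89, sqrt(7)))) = {-9/4, sqrt(7)}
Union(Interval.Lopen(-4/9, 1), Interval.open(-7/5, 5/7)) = Interval.Lopen(-7/5, 1)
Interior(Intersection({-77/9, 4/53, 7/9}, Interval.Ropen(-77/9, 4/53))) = EmptySet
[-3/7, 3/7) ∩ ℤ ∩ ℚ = {0}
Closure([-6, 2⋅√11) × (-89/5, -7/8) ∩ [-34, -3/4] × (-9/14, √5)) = ∅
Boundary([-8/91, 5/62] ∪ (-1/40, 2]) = {-8/91, 2}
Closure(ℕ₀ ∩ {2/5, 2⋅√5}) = ∅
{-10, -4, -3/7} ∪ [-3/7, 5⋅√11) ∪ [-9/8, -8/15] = {-10, -4} ∪ [-9/8, -8/15] ∪ [-3/7, 5⋅√11)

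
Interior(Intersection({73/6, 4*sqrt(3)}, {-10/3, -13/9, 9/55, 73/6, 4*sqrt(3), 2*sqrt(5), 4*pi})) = EmptySet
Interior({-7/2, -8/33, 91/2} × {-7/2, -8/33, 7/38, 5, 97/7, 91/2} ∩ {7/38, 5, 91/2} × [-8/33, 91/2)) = ∅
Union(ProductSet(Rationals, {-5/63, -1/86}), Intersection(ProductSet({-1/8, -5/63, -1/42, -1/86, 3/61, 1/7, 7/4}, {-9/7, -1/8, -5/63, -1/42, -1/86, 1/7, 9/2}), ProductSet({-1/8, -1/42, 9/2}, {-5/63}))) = ProductSet(Rationals, {-5/63, -1/86})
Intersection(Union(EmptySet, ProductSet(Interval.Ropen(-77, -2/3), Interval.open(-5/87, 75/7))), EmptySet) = EmptySet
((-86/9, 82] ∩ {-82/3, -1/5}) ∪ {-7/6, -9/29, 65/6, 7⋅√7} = {-7/6, -9/29, -1/5, 65/6, 7⋅√7}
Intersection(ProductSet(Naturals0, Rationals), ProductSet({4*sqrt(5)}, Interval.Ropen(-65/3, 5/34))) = EmptySet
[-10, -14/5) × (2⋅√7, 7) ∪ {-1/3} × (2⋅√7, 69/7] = ({-1/3} × (2⋅√7, 69/7]) ∪ ([-10, -14/5) × (2⋅√7, 7))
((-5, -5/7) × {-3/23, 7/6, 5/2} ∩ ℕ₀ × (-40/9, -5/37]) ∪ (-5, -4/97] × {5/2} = (-5, -4/97] × {5/2}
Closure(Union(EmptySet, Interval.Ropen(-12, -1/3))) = Interval(-12, -1/3)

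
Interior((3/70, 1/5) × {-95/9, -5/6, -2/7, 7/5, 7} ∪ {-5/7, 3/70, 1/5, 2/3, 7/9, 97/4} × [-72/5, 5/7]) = ∅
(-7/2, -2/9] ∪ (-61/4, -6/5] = (-61/4, -2/9]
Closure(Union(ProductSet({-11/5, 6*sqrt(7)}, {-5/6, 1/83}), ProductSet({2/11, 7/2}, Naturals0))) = Union(ProductSet({-11/5, 6*sqrt(7)}, {-5/6, 1/83}), ProductSet({2/11, 7/2}, Naturals0))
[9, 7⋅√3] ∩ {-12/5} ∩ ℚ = ∅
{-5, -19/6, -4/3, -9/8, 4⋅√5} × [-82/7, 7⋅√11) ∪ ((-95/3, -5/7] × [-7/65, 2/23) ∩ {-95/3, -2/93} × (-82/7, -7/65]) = {-5, -19/6, -4/3, -9/8, 4⋅√5} × [-82/7, 7⋅√11)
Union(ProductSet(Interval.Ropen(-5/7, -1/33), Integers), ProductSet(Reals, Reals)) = ProductSet(Reals, Reals)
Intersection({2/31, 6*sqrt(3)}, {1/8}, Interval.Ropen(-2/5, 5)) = EmptySet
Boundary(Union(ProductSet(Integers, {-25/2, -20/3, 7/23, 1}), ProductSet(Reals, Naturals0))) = Union(ProductSet(Integers, {-25/2, -20/3, 7/23, 1}), ProductSet(Reals, Naturals0))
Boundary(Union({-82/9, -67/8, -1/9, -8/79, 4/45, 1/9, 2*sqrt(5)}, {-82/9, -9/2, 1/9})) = {-82/9, -67/8, -9/2, -1/9, -8/79, 4/45, 1/9, 2*sqrt(5)}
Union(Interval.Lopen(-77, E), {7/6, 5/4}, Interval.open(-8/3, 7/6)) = Interval.Lopen(-77, E)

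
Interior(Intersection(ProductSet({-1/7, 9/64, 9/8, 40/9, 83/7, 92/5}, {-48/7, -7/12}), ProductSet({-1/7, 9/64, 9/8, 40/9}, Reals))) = EmptySet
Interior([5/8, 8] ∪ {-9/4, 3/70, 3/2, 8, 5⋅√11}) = (5/8, 8)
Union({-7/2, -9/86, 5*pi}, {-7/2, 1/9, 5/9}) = {-7/2, -9/86, 1/9, 5/9, 5*pi}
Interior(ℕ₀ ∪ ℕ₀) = ∅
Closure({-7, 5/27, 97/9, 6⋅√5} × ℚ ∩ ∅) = ∅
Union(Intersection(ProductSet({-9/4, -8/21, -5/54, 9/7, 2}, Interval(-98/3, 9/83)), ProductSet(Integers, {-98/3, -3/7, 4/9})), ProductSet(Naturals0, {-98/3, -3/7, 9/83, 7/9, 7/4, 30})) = ProductSet(Naturals0, {-98/3, -3/7, 9/83, 7/9, 7/4, 30})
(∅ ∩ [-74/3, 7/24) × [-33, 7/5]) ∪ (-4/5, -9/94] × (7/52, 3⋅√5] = (-4/5, -9/94] × (7/52, 3⋅√5]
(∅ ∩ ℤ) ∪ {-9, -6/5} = {-9, -6/5}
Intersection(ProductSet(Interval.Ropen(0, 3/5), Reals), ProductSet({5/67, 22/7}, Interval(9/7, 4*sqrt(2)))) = ProductSet({5/67}, Interval(9/7, 4*sqrt(2)))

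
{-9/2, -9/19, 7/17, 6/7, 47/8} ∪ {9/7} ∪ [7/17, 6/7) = {-9/2, -9/19, 9/7, 47/8} ∪ [7/17, 6/7]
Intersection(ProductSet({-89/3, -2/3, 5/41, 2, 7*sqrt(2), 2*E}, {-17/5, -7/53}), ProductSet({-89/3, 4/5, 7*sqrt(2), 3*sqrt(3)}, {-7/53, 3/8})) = ProductSet({-89/3, 7*sqrt(2)}, {-7/53})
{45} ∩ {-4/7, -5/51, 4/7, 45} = {45}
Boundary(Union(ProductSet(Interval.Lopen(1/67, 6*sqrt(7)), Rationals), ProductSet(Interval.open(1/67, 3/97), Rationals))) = ProductSet(Interval(1/67, 6*sqrt(7)), Reals)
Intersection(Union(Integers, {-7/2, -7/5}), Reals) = Union({-7/2, -7/5}, Integers)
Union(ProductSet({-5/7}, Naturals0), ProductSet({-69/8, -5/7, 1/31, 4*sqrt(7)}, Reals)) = ProductSet({-69/8, -5/7, 1/31, 4*sqrt(7)}, Reals)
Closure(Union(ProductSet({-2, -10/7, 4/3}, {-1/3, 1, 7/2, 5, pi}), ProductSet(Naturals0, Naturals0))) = Union(ProductSet({-2, -10/7, 4/3}, {-1/3, 1, 7/2, 5, pi}), ProductSet(Naturals0, Naturals0))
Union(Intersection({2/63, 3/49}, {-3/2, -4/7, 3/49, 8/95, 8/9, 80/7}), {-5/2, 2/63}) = {-5/2, 2/63, 3/49}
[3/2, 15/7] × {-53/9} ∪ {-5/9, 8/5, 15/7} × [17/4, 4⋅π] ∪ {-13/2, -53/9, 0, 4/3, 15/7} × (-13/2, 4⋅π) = ([3/2, 15/7] × {-53/9}) ∪ ({-5/9, 8/5, 15/7} × [17/4, 4⋅π]) ∪ ({-13/2, -53/9, 0, 4/3, 15/7} × (-13/2, 4⋅π))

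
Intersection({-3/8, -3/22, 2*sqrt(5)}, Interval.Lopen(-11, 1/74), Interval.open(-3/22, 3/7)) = EmptySet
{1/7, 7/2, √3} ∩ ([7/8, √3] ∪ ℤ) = {√3}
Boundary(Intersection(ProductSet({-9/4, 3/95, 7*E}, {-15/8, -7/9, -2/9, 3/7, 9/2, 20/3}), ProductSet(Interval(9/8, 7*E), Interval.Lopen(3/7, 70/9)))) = ProductSet({7*E}, {9/2, 20/3})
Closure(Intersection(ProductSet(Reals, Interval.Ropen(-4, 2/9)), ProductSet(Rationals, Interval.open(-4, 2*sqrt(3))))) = ProductSet(Reals, Interval(-4, 2/9))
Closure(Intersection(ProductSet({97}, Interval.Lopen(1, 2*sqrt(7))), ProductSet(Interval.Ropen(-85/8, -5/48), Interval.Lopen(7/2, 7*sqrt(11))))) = EmptySet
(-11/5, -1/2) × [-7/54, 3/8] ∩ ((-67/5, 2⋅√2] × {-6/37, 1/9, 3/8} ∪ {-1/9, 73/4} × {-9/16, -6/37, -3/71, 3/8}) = (-11/5, -1/2) × {1/9, 3/8}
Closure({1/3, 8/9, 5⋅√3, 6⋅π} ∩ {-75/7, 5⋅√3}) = {5⋅√3}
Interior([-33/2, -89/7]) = (-33/2, -89/7)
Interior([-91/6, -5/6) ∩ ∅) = ∅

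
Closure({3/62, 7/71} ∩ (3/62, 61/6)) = {7/71}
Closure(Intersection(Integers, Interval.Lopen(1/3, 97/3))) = Range(1, 33, 1)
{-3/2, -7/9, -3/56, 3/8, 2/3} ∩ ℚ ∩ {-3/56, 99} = {-3/56}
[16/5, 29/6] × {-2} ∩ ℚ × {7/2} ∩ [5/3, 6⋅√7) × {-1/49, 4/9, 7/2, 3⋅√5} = ∅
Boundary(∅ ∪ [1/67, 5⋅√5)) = {1/67, 5⋅√5}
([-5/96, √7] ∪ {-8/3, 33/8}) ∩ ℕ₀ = {0, 1, 2}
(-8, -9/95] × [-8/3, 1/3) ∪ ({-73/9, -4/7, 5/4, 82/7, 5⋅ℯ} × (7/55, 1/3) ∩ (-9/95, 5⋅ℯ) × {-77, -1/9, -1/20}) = (-8, -9/95] × [-8/3, 1/3)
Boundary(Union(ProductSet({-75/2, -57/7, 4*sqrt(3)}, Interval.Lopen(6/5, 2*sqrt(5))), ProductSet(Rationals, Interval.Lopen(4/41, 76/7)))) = ProductSet(Reals, Interval(4/41, 76/7))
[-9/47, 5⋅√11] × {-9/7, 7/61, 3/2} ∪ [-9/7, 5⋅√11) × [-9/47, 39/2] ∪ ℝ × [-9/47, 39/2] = (ℝ × [-9/47, 39/2]) ∪ ([-9/47, 5⋅√11] × {-9/7, 7/61, 3/2})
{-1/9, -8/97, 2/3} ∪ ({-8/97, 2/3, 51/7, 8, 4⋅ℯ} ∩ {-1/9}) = {-1/9, -8/97, 2/3}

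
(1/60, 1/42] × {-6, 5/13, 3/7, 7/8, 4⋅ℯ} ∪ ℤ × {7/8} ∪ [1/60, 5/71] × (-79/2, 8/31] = (ℤ × {7/8}) ∪ ([1/60, 5/71] × (-79/2, 8/31]) ∪ ((1/60, 1/42] × {-6, 5/13, 3/7, 7/8, 4⋅ℯ})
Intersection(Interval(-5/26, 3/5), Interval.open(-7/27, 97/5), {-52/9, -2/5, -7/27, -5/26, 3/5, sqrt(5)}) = {-5/26, 3/5}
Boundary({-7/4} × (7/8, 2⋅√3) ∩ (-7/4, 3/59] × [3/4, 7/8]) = ∅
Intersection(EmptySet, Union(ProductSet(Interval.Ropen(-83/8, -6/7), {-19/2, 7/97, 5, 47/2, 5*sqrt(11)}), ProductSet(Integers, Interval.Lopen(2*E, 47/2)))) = EmptySet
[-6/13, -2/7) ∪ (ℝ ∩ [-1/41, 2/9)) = [-6/13, -2/7) ∪ [-1/41, 2/9)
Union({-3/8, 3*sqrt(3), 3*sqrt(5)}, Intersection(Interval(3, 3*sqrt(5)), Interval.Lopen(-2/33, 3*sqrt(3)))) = Union({-3/8, 3*sqrt(5)}, Interval(3, 3*sqrt(3)))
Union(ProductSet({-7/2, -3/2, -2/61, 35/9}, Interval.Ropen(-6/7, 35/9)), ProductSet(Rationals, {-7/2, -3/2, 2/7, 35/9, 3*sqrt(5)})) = Union(ProductSet({-7/2, -3/2, -2/61, 35/9}, Interval.Ropen(-6/7, 35/9)), ProductSet(Rationals, {-7/2, -3/2, 2/7, 35/9, 3*sqrt(5)}))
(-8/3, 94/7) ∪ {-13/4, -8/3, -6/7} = {-13/4} ∪ [-8/3, 94/7)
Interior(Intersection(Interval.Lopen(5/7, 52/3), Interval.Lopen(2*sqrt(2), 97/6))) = Interval.open(2*sqrt(2), 97/6)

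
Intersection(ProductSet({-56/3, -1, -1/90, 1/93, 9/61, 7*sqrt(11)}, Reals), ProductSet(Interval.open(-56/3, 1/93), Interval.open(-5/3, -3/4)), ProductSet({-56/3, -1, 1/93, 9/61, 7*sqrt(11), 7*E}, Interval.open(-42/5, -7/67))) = ProductSet({-1}, Interval.open(-5/3, -3/4))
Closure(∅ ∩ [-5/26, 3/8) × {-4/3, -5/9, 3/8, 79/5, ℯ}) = ∅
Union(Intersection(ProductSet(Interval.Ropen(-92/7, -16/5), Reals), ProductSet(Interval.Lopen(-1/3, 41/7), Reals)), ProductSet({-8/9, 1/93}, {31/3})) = ProductSet({-8/9, 1/93}, {31/3})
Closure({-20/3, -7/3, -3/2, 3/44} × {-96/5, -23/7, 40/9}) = {-20/3, -7/3, -3/2, 3/44} × {-96/5, -23/7, 40/9}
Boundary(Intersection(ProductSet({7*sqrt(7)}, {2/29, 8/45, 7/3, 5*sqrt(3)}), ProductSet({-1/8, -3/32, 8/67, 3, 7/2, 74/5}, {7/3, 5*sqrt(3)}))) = EmptySet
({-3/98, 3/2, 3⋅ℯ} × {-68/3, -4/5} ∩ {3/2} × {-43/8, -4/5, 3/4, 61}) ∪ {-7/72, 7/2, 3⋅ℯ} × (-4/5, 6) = ({3/2} × {-4/5}) ∪ ({-7/72, 7/2, 3⋅ℯ} × (-4/5, 6))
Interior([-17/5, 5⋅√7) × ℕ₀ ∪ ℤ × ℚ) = ∅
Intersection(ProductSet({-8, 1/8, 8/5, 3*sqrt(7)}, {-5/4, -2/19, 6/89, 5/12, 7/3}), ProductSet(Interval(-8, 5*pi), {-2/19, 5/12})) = ProductSet({-8, 1/8, 8/5, 3*sqrt(7)}, {-2/19, 5/12})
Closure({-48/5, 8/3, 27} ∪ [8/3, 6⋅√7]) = {-48/5, 27} ∪ [8/3, 6⋅√7]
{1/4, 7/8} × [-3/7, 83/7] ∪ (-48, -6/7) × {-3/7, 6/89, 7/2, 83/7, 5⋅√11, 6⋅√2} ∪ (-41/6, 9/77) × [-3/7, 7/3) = ({1/4, 7/8} × [-3/7, 83/7]) ∪ ((-41/6, 9/77) × [-3/7, 7/3)) ∪ ((-48, -6/7) × {-3/7, 6/89, 7/2, 83/7, 5⋅√11, 6⋅√2})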